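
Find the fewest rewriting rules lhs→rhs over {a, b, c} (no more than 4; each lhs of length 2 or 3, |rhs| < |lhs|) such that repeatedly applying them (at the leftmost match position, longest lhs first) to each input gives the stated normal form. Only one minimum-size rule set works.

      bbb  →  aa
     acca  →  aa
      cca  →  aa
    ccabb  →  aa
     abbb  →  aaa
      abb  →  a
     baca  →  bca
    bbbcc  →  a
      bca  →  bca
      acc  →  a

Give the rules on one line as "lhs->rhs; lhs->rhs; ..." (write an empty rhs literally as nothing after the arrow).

ac->c; bb->; bbb->aa; cc->a

  | bbb => aa
  | acca => cca => aa
  | cca => aa
  | ccabb => aabb => aa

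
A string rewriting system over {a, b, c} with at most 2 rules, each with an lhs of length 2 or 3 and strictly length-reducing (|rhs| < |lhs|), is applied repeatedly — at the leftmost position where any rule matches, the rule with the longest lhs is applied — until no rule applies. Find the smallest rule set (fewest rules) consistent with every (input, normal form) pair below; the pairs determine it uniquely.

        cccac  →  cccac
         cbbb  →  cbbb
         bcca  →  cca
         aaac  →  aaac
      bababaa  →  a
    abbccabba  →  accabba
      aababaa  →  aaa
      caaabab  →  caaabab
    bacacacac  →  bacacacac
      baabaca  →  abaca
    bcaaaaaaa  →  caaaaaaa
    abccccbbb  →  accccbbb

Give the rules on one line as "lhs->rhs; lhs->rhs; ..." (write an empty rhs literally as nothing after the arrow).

  | cccac
  | cbbb
  | bcca => cca
  | aaac

baa->a; bc->c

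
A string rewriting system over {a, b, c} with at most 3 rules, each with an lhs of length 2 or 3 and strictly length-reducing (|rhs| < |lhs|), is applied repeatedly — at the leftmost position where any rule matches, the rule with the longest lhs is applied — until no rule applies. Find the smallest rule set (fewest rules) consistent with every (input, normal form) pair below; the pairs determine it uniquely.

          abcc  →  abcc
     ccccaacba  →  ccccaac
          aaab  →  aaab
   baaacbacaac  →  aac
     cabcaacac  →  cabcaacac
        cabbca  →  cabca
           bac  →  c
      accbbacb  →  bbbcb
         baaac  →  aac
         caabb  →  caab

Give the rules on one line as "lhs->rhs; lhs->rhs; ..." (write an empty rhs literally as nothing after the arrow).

abb->ab; acc->bb; ba->

  | abcc
  | ccccaacba => ccccaac
  | aaab
  | baaacbacaac => aacbacaac => aaccaac => abbaac => abaac => aac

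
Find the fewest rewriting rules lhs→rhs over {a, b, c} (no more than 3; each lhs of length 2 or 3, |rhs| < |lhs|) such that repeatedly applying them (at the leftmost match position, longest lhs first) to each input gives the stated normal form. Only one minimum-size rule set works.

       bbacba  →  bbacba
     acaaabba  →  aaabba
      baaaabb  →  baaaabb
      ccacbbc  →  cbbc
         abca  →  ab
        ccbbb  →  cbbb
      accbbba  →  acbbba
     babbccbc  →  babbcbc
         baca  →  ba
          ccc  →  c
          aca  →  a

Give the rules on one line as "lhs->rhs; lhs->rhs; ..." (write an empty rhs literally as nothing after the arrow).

ca->; cc->c

  | bbacba
  | acaaabba => aaabba
  | baaaabb
  | ccacbbc => cacbbc => cbbc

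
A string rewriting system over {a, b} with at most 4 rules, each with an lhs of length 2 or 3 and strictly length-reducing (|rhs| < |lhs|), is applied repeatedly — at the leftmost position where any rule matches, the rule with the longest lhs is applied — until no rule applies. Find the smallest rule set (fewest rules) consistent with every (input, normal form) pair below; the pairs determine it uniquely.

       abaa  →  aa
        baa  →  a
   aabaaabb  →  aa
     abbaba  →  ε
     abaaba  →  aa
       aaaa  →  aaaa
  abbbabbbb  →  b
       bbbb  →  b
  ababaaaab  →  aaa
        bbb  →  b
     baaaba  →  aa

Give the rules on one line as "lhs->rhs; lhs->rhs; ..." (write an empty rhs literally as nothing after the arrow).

ab->; ba->; bb->b

  | abaa => aa
  | baa => a
  | aabaaabb => aaaabb => aaab => aa
  | abbaba => baba => ba => ε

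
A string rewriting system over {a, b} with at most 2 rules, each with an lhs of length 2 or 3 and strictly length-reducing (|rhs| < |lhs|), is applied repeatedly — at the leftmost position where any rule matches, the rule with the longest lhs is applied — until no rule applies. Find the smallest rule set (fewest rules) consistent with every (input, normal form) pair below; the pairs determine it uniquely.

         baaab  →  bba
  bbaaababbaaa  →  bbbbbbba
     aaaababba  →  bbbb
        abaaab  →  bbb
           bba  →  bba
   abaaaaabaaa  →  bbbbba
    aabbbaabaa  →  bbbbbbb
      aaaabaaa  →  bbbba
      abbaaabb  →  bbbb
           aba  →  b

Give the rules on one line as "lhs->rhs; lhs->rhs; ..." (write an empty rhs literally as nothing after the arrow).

  | baaab => bbab => bba
  | bbaaababbaaa => bbbababbaaa => bbbaabbaaa => bbbbbbaaa => bbbbbbba
  | aaaababba => baababba => bbbabba => bbbaba => bbbaa => bbbb
  | abaaab => aaaab => baab => bbb

aa->b; ab->a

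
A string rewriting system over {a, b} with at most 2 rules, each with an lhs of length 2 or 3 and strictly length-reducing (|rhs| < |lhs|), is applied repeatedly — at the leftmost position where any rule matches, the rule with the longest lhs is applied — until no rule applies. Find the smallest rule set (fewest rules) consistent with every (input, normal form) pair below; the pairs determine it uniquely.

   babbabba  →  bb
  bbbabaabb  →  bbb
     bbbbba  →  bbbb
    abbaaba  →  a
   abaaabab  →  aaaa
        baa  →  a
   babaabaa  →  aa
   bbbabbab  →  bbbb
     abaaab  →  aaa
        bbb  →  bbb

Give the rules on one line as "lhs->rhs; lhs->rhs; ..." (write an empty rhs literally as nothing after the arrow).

  | babbabba => bbabba => bbba => bb
  | bbbabaabb => bbbaabb => bbabb => bbb
  | bbbbba => bbbb
  | abbaaba => ababa => aba => a

aab->aa; ba->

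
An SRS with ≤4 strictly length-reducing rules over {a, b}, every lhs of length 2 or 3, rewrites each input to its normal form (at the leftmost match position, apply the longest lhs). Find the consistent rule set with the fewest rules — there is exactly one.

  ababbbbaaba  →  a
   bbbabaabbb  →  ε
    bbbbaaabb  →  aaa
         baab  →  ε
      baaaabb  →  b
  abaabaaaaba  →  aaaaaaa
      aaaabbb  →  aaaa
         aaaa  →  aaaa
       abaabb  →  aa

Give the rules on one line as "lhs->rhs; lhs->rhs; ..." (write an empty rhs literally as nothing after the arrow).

aab->aa; ab->; baa->b; bb->

  | ababbbbaaba => abbbbaaba => bbbaaba => baaba => bba => a
  | bbbabaabbb => babaabbb => baabbb => bbbb => bb => ε
  | bbbbaaabb => bbaaabb => aaabb => aaab => aaa
  | baab => bb => ε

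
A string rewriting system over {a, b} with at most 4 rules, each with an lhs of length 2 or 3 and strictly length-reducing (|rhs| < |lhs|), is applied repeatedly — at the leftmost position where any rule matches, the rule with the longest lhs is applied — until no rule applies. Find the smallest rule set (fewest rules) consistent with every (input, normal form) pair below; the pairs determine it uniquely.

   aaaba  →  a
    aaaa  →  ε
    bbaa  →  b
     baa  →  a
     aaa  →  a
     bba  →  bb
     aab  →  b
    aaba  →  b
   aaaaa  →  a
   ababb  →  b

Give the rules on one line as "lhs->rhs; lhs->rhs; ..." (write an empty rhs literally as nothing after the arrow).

  | aaaba => aba => a
  | aaaa => aa => ε
  | bbaa => ba => b
  | baa => a

aa->; ab->; ba->b; baa->a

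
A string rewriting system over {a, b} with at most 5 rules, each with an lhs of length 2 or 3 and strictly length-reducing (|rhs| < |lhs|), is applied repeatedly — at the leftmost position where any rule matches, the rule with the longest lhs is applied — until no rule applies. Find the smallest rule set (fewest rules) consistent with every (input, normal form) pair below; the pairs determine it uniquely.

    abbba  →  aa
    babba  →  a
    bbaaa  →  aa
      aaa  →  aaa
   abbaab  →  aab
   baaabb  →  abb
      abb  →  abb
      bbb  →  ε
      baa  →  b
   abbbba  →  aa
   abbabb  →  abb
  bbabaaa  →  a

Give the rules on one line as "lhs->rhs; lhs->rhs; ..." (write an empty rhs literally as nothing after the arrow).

  | abbba => aa
  | babba => abba => a
  | bbaaa => aa
  | aaa

ba->a; baa->b; bba->; bbb->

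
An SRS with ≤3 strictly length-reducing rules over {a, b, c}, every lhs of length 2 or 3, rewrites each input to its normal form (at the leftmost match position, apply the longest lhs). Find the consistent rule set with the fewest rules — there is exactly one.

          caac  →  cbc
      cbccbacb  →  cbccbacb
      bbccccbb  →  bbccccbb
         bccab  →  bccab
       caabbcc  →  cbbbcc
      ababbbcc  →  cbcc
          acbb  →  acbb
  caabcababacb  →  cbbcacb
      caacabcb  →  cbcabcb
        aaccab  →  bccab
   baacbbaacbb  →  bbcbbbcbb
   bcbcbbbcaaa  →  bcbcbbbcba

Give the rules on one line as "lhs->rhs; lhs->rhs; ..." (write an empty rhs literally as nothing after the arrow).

  | caac => cbc
  | cbccbacb
  | bbccccbb
  | bccab

aa->b; aba->a; abb->c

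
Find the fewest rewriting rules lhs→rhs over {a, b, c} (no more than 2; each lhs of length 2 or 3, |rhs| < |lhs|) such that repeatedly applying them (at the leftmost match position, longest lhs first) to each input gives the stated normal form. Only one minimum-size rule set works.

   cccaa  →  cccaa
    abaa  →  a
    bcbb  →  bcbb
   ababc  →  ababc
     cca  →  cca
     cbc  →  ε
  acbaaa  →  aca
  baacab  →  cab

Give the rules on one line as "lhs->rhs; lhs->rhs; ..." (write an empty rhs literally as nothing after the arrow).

  | cccaa
  | abaa => a
  | bcbb
  | ababc

baa->; cbc->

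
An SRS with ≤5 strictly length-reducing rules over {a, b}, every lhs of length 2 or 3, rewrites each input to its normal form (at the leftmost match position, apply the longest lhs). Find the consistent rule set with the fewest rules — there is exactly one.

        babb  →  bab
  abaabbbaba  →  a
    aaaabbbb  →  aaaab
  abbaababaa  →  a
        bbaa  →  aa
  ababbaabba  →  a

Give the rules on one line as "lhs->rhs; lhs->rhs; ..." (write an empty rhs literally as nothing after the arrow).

aba->bb; abb->ab; bb->a; bba->a

  | babb => bab
  | abaabbbaba => bbabbbaba => abbbaba => abbaba => ababa => bbba => aba => bb => a
  | aaaabbbb => aaaabbb => aaaabb => aaaab
  | abbaababaa => abaababaa => bbababaa => ababaa => bbbaa => abaa => bba => a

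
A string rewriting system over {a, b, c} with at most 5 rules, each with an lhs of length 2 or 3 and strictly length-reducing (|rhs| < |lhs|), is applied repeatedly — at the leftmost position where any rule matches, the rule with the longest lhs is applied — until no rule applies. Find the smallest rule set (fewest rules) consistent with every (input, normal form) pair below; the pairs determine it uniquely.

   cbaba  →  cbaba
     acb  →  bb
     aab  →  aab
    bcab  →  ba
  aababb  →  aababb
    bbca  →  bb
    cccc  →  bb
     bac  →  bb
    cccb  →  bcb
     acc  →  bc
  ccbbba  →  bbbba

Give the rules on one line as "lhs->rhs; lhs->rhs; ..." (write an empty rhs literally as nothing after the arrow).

ac->b; ca->; cab->a; cc->b

  | cbaba
  | acb => bb
  | aab
  | bcab => ba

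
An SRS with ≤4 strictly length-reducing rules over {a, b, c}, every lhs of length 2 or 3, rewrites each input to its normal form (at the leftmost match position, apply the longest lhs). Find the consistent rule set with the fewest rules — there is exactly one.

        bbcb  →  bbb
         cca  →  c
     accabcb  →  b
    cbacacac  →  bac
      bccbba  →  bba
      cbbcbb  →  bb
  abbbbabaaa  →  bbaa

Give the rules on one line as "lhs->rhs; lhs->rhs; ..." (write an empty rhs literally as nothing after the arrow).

ab->c; ca->; cb->b; cbb->b

  | bbcb => bbb
  | cca => c
  | accabcb => acbcb => abcb => ccb => cb => b
  | cbacacac => bacacac => bacac => bac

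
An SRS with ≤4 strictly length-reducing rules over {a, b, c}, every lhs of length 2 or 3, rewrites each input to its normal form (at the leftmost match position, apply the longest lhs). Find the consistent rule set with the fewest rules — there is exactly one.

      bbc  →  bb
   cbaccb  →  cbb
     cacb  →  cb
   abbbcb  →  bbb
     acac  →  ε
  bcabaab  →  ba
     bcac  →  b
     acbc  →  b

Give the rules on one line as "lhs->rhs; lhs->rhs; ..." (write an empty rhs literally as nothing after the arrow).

ab->; ac->; bc->b

  | bbc => bb
  | cbaccb => cbcb => cbb
  | cacb => cb
  | abbbcb => bbcb => bbb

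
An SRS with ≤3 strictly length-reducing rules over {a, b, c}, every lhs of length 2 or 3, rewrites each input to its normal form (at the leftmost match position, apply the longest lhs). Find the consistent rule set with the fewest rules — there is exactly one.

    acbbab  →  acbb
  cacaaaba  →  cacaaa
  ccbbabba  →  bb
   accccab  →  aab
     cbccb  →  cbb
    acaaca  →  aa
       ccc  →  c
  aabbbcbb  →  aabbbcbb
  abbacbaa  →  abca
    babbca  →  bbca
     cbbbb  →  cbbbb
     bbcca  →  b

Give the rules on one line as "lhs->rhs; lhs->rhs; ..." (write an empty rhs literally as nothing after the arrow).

aac->c; ba->; cc->

  | acbbab => acbb
  | cacaaaba => cacaaa
  | ccbbabba => bbabba => bbba => bb
  | accccab => accab => aab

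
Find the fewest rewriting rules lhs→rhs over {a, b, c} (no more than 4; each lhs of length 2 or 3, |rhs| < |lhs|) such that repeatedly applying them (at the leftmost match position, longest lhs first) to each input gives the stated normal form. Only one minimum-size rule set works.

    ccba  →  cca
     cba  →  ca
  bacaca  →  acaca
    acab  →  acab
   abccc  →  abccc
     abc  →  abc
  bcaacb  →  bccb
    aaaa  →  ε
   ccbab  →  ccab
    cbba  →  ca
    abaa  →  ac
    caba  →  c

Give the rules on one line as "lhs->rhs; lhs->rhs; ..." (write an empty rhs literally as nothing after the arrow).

aa->; ba->a; baa->c

  | ccba => cca
  | cba => ca
  | bacaca => acaca
  | acab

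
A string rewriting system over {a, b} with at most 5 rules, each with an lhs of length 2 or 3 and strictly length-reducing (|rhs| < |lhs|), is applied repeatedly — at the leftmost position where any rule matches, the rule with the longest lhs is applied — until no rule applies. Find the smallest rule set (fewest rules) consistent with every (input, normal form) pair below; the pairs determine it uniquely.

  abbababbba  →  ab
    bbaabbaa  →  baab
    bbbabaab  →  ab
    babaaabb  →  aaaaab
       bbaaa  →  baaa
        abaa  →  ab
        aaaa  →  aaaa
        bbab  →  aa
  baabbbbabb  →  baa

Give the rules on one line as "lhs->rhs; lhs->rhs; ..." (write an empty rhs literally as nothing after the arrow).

  | abbababbba => abababbba => abbabbba => ababbba => abbbba => aba => ab
  | bbaabbaa => baabbaa => baabaa => baaba => baab
  | bbbabaab => abaab => abab => abb => ab
  | babaaabb => aaaaabb => aaaaab

aba->ab; bab->aa; bb->b; bbb->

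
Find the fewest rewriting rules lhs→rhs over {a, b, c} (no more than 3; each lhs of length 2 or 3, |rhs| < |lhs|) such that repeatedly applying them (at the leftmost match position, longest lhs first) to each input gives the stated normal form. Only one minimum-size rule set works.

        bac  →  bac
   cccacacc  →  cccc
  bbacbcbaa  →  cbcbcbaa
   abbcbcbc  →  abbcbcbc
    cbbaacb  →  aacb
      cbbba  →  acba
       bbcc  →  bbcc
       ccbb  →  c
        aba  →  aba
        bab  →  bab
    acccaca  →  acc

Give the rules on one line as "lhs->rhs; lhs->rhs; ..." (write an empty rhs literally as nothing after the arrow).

  | bac
  | cccacacc => cccacc => cccc
  | bbacbcbaa => cbcbcbaa
  | abbcbcbc

bba->cb; ca->; cbb->ac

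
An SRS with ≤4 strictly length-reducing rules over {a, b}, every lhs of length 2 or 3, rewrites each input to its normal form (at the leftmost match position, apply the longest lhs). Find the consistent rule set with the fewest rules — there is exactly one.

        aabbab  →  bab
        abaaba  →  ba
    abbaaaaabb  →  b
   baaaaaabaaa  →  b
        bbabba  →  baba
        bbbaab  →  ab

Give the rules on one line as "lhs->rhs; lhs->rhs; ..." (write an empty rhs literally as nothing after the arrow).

  | aabbab => bbbab => bbab => bab
  | abaaba => aaba => bba => ba
  | abbaaaaabb => abaaaaabb => aaaaabb => baaabb => aabb => bbb => bb => b
  | baaaaaabaaa => aaaaabaaa => baaabaaa => aabaaa => bbaaa => baaa => aa => b

aa->b; baa->a; bb->b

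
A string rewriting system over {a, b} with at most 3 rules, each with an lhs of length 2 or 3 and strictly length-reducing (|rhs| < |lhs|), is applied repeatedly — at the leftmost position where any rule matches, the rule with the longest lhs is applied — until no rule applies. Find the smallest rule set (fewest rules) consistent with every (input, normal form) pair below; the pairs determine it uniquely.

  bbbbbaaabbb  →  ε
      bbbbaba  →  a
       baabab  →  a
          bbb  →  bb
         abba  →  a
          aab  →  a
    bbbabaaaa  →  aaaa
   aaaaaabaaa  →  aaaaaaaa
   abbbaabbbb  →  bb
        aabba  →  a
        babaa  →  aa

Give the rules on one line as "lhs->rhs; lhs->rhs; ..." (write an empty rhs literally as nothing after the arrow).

  | bbbbbaaabbb => bbbbaaabbb => bbbaaabbb => bbaaabbb => baaabbb => aaabbb => aabb => ab => ε
  | bbbbaba => bbbaba => bbaba => baba => aba => a
  | baabab => aabab => aab => a
  | bbb => bb

ab->; ba->a; bbb->bb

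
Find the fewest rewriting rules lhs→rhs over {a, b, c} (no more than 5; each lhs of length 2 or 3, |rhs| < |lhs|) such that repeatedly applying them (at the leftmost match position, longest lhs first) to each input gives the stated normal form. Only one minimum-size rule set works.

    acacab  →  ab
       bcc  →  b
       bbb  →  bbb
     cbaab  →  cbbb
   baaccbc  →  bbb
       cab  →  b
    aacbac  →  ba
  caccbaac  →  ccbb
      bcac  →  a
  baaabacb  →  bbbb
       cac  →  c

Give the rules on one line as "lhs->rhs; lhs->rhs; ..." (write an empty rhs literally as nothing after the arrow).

aa->b; bac->a; bc->b; ca->

  | acacab => acab => ab
  | bcc => bc => b
  | bbb
  | cbaab => cbbb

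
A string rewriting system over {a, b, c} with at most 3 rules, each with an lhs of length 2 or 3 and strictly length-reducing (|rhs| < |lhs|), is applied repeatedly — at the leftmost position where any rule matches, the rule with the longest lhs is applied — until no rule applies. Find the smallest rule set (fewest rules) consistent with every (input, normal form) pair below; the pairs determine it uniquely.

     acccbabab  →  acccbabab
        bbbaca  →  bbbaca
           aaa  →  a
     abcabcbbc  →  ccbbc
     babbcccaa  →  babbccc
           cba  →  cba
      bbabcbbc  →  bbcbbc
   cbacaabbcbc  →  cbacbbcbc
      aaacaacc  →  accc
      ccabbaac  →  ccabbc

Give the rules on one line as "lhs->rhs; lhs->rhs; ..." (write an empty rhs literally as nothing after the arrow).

aa->; abc->c

  | acccbabab
  | bbbaca
  | aaa => a
  | abcabcbbc => cabcbbc => ccbbc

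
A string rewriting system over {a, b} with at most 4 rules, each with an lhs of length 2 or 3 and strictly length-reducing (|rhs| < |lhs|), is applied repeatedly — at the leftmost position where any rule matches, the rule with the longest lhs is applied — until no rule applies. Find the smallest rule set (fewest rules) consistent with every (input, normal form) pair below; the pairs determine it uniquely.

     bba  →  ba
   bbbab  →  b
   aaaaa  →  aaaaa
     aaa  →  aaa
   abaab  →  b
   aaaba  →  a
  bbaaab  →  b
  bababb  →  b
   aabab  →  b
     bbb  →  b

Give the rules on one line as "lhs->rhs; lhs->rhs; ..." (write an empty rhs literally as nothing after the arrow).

  | bba => ba
  | bbbab => bbab => bab => b
  | aaaaa
  | aaa

aab->b; ab->; bb->b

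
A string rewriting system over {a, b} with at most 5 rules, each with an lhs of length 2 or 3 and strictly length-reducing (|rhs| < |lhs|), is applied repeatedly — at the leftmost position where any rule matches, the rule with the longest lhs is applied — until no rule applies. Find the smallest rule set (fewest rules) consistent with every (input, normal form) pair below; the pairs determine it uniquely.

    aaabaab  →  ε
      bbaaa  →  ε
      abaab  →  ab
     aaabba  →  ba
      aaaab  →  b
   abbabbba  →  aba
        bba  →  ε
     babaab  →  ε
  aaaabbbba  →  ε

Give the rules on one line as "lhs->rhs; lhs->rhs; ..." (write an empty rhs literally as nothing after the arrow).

  | aaabaab => babaab => aab => bb => ε
  | bbaaa => bbaa => bba => bb => ε
  | abaab => abbb => ab
  | aaabba => babba => ba

aa->b; bab->; bb->; bba->bb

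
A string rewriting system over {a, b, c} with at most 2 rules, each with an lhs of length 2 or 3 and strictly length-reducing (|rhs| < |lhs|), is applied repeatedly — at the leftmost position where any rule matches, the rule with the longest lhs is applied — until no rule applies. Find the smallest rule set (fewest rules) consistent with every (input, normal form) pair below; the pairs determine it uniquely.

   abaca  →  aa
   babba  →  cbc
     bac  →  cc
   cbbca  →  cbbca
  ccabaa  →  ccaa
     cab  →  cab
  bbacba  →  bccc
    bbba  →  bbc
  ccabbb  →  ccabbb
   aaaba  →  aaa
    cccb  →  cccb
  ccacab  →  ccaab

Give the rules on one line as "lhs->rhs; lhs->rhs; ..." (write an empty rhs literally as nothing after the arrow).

ac->a; ba->c

  | abaca => acca => aca => aa
  | babba => cbba => cbc
  | bac => cc
  | cbbca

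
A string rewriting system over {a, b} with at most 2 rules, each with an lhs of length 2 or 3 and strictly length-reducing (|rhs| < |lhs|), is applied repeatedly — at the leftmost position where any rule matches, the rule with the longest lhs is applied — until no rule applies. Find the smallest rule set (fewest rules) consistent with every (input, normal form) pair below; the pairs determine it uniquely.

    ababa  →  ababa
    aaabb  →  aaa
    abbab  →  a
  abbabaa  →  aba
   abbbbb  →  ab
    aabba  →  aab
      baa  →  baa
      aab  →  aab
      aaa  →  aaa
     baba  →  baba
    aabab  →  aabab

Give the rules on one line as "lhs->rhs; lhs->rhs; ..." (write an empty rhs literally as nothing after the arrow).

  | ababa
  | aaabb => aaa
  | abbab => abb => a
  | abbabaa => abbaa => aba

bb->; bba->b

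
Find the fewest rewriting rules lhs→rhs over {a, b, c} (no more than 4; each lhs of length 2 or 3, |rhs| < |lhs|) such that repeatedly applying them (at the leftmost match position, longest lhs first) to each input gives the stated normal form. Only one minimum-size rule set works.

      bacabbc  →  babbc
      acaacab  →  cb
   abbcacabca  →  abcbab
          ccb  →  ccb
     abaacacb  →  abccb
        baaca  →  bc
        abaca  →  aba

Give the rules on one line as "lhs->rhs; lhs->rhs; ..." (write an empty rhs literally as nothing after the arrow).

aa->c; bca->ab; ca->

  | bacabbc => babbc
  | acaacab => aacab => ccab => cb
  | abbcacabca => ababcabca => abaabbca => abcbbca => abcbab
  | ccb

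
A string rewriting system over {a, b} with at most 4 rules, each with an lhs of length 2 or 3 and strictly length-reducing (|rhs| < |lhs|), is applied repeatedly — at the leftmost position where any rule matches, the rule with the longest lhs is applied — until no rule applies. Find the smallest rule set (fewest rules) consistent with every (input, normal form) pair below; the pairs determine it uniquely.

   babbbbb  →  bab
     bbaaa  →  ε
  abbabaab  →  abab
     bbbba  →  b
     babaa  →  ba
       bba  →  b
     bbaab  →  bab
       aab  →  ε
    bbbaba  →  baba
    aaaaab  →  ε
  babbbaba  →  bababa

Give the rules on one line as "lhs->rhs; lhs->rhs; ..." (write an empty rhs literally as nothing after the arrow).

aa->b; bb->; bba->b

  | babbbbb => babbb => bab
  | bbaaa => baa => bb => ε
  | abbabaab => abbaab => abab
  | bbbba => bba => b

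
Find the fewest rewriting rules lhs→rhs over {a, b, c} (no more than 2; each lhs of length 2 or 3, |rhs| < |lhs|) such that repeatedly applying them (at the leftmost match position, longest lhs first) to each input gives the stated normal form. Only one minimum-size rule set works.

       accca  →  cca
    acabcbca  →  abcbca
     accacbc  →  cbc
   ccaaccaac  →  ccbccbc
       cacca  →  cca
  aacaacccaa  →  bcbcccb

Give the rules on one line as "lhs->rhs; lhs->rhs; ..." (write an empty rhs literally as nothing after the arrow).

aa->b; ac->

  | accca => cca
  | acabcbca => abcbca
  | accacbc => cacbc => cbc
  | ccaaccaac => ccbccaac => ccbccbc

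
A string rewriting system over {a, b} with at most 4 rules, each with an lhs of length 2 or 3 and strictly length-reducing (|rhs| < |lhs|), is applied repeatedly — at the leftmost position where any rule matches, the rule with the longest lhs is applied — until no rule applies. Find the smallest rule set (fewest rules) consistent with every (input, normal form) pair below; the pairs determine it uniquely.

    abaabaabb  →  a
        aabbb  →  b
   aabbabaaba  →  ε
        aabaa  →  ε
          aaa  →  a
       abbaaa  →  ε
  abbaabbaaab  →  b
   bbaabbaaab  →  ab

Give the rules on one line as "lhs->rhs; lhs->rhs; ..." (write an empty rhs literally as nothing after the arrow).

aa->; ba->a; bb->

  | abaabaabb => aaabaabb => abaabb => aaabb => abb => a
  | aabbb => bbb => b
  | aabbabaaba => bbabaaba => abaaba => aaaba => aba => aa => ε
  | aabaa => baa => aa => ε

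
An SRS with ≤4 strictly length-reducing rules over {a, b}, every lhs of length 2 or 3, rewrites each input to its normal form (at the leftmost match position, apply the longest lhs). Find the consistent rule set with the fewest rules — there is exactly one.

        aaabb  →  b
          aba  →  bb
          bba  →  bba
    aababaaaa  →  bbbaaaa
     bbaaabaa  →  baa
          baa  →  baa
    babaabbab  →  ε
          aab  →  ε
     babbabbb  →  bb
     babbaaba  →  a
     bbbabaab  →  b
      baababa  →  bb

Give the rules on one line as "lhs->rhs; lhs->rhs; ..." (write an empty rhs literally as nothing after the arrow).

aab->ab; ab->; aba->bb; bab->

  | aaabb => aabb => abb => b
  | aba => bb
  | bba
  | aababaaaa => ababaaaa => bbbaaaa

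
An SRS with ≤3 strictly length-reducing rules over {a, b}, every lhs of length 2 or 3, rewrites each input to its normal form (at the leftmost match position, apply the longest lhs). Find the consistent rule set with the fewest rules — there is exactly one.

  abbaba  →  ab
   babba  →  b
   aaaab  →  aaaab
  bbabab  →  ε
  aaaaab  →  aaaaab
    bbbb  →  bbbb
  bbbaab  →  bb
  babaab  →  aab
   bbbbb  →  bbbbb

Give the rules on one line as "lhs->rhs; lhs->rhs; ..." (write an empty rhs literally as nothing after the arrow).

  | abbaba => aba => ab
  | babba => ba => b
  | aaaab
  | bbabab => bab => ε

ba->b; bab->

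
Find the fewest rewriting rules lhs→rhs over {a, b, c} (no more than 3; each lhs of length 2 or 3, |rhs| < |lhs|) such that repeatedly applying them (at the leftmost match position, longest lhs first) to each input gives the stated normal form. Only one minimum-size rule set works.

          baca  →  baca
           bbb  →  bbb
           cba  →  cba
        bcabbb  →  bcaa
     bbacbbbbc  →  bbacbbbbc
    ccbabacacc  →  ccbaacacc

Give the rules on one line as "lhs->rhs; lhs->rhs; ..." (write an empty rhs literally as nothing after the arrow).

  | baca
  | bbb
  | cba
  | bcabbb => bcaab => bcaa

ab->a; abb->aa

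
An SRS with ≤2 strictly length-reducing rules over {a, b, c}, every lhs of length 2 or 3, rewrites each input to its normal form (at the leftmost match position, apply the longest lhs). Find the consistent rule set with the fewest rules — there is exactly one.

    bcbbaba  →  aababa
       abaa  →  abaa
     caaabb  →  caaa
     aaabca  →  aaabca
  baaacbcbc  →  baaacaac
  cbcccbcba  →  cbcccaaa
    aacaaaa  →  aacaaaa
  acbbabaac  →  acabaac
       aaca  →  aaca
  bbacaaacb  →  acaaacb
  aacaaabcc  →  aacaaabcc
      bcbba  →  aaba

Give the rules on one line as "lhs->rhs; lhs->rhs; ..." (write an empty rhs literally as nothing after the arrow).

bb->; bcb->aa

  | bcbbaba => aababa
  | abaa
  | caaabb => caaa
  | aaabca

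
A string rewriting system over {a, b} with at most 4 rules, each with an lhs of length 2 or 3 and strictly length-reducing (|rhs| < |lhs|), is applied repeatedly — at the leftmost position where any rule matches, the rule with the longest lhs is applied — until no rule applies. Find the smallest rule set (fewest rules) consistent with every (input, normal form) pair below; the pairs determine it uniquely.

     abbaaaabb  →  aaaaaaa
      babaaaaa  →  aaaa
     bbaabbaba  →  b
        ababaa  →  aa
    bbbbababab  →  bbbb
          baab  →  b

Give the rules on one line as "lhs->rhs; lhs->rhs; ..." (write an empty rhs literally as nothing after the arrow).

  | abbaaaabb => aaaaaabb => aaaaaaa
  | babaaaaa => baaaaa => aaaa
  | bbaabbaba => babbaba => bbaba => bba => b
  | ababaa => abaa => aa

ab->b; aba->a; abb->aa; ba->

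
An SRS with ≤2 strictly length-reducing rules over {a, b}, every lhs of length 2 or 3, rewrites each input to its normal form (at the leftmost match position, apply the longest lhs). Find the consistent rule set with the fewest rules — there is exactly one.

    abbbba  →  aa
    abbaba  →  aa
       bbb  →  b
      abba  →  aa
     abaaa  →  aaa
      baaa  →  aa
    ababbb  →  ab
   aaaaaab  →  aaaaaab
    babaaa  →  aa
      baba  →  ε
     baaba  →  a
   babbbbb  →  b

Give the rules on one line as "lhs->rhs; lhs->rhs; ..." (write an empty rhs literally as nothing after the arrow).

ba->; bb->

  | abbbba => abba => aa
  | abbaba => aaba => aa
  | bbb => b
  | abba => aa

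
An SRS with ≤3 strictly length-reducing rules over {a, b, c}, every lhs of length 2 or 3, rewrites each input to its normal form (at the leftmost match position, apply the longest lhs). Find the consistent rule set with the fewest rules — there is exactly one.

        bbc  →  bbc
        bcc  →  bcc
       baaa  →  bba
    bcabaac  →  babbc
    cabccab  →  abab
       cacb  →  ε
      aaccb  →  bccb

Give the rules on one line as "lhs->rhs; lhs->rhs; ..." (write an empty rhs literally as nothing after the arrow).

  | bbc
  | bcc
  | baaa => bba
  | bcabaac => babaac => babbc

aa->b; acb->; ca->a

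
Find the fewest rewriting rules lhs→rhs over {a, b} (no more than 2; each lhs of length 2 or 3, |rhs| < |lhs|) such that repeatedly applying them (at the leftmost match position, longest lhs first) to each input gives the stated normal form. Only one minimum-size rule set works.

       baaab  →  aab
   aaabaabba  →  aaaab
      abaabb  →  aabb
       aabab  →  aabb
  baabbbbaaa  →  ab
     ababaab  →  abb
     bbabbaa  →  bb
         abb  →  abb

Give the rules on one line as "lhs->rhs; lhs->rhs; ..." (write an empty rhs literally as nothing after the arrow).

ba->; bab->bb

  | baaab => aab
  | aaabaabba => aaaabba => aaaab
  | abaabb => aabb
  | aabab => aabb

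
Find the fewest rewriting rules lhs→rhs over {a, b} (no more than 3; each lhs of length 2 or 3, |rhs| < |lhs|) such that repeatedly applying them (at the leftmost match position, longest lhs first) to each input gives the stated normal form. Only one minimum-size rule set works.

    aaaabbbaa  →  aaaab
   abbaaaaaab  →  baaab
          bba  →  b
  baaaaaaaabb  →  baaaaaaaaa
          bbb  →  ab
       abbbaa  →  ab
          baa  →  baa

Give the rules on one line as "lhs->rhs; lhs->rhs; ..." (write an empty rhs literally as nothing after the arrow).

aba->bb; bb->a; bba->b

  | aaaabbbaa => aaaaabaa => aaaabba => aaaab
  | abbaaaaaab => abaaaaab => bbaaaab => baaab
  | bba => b
  | baaaaaaaabb => baaaaaaaaa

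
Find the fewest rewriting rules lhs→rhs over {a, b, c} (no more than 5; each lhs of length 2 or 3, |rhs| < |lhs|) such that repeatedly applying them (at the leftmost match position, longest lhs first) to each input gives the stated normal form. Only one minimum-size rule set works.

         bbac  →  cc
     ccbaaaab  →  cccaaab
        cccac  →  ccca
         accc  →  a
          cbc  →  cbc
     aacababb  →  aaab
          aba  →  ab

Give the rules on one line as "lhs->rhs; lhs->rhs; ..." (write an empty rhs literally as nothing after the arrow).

  | bbac => bac => cc
  | ccbaaaab => cccaaab
  | cccac => ccca
  | accc => acc => ac => a

aba->ab; ac->a; ba->c; bb->b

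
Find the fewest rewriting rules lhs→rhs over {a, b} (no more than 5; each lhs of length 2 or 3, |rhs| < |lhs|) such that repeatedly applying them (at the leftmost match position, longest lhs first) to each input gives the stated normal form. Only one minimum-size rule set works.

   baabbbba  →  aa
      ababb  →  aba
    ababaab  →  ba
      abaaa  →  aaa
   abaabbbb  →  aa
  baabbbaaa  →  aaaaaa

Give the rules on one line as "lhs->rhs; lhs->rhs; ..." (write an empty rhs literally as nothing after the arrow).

  | baabbbba => abbbba => aaaba => abaa => aa
  | ababb => aba
  | ababaab => abaab => aab => ba
  | abaaa => aaa

aab->ba; baa->a; bb->; bbb->aa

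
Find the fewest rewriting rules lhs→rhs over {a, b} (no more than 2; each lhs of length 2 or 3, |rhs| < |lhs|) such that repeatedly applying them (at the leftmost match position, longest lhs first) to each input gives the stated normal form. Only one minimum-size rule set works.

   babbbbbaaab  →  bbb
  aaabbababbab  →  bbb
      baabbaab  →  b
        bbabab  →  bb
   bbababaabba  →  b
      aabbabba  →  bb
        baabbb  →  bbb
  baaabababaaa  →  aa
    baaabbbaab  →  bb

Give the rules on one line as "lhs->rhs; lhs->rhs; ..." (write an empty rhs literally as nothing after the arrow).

  | babbbbbaaab => bbbbbaaab => bbbbaab => bbbab => bbb
  | aaabbababbab => aabbababbab => abbababbab => bbababbab => bbabbab => bbbab => bbb
  | baabbaab => abbaab => bbaab => bab => b
  | bbabab => bbab => bb

ab->b; ba->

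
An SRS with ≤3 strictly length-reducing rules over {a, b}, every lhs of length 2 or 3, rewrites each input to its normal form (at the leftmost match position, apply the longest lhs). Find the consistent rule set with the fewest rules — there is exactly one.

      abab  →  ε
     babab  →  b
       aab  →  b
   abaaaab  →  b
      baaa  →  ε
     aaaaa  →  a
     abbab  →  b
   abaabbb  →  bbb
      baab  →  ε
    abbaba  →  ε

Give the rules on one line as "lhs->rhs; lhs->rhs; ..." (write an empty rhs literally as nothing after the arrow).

aa->; ab->; ba->

  | abab => ab => ε
  | babab => bab => b
  | aab => b
  | abaaaab => aaaab => aab => b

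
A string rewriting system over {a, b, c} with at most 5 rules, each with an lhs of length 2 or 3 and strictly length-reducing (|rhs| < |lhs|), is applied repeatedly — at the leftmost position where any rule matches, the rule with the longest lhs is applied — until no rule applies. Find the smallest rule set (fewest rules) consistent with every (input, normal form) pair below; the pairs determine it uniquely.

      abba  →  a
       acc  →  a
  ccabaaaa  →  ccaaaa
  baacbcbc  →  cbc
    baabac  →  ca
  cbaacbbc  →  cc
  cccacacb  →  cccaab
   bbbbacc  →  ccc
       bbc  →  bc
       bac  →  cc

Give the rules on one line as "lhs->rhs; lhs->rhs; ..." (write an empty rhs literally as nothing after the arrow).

abc->; ac->a; ba->c; bb->b

  | abba => aba => ac => a
  | acc => ac => a
  | ccabaaaa => ccacaaa => ccaaaa
  | baacbcbc => cacbcbc => cabcbc => cbc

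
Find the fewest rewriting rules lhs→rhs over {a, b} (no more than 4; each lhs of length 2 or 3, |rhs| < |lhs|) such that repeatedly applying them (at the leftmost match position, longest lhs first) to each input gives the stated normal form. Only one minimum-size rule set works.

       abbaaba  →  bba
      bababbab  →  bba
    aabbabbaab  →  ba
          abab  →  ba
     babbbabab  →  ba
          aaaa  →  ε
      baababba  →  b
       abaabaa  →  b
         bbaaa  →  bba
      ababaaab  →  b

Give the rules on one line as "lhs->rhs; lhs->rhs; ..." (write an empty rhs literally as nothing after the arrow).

aa->; aab->; ab->b; bab->ba

  | abbaaba => bbaaba => bba
  | bababbab => baabbab => bbab => bba
  | aabbabbaab => babbaab => babaab => baaab => bab => ba
  | abab => bab => ba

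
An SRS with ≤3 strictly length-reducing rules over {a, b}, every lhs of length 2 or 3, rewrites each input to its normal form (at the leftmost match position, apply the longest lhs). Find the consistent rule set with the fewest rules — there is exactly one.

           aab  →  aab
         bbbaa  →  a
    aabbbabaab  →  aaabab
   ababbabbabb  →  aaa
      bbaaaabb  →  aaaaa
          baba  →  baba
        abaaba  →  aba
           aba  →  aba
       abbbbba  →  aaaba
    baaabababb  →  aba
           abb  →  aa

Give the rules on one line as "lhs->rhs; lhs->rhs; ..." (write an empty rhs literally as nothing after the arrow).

  | aab
  | bbbaa => abaa => a
  | aabbbabaab => aaababaab => aaabab
  | ababbabbabb => abaabbabb => abbabb => aabb => aaa

baa->; bb->a; bba->a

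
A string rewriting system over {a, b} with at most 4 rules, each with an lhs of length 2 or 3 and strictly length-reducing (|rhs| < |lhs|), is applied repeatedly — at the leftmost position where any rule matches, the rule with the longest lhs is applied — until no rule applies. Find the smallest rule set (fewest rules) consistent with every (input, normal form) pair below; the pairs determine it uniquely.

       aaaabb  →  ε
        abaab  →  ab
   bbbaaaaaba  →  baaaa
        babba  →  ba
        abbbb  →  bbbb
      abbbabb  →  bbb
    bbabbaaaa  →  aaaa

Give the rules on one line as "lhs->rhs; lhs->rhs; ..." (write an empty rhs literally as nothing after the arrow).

  | aaaabb => aab => ε
  | abaab => ab
  | bbbaaaaaba => baaaaaba => baaaa
  | babba => bbba => ba

aab->; abb->bb; bba->a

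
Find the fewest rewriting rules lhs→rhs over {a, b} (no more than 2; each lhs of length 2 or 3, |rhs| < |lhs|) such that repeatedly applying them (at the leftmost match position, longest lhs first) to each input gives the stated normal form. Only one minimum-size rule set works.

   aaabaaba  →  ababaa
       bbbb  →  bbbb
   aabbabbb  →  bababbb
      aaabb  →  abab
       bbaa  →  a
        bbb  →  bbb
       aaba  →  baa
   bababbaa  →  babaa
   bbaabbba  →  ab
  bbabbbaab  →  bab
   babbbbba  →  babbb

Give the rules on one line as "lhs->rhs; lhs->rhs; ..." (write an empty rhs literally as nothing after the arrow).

  | aaabaaba => abaaaba => ababaa
  | bbbb
  | aabbabbb => bababbb
  | aaabb => abab

aab->ba; bba->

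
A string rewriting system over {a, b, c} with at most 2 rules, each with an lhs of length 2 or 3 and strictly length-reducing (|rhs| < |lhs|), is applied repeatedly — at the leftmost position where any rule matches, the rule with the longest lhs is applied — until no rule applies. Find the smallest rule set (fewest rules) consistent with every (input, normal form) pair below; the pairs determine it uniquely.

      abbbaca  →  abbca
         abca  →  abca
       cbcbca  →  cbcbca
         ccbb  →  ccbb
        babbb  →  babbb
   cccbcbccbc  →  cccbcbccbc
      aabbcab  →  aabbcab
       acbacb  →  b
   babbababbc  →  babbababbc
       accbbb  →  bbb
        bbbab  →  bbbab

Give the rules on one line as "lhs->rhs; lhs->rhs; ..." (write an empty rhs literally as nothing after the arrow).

  | abbbaca => abbca
  | abca
  | cbcbca
  | ccbb

acc->; bac->c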